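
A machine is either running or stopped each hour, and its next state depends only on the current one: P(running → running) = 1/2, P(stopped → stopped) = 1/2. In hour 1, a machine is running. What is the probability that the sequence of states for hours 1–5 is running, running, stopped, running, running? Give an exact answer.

1/16

Hour 1 is given. For each transition, use the conditional probability from the current state:
P(running | running) = 1/2; P(stopped | running) = 1/2; P(running | stopped) = 1/2; P(running | running) = 1/2.
P = 1/2 × 1/2 × 1/2 × 1/2 = 1/16.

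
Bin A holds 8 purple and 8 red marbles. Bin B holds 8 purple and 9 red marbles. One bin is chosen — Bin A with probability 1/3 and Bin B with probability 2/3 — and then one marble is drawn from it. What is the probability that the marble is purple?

From Bin A: P(purple) = 8/16.
From Bin B: P(purple) = 8/17.
Total probability = (1/3)(8/16) + (2/3)(8/17) = 49/102.

49/102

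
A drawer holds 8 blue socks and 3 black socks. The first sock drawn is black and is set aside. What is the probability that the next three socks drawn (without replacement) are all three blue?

With the first sock removed, 8 blue remain out of 10.
P = 8/10 × 7/9 × 6/8 = 336/720 = 7/15.

7/15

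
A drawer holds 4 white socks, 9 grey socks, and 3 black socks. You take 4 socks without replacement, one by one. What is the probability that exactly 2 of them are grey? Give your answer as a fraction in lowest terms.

27/65

One ordering (grey drawn first) has probability 9/16 × 8/15 × 7/14 × 6/13 = 3024/43680 = 9/130.
There are C(4,2) = 6 such orderings, each equally likely, so P = 6 × 9/130 = 27/65.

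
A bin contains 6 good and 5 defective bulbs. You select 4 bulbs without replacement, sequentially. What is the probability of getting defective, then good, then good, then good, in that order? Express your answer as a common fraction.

5/66

Multiply the probability of each draw given the previous ones:
P = 5/11 × 6/10 × 5/9 × 4/8 = 600/7920 = 5/66.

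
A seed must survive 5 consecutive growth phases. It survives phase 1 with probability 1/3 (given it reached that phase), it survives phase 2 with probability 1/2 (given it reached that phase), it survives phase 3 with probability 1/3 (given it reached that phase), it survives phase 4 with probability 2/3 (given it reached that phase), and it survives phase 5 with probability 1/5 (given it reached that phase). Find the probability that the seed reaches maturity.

1/135

Multiplying along the chain,
P = 1/3 × 1/2 × 1/3 × 2/3 × 1/5 = 2/270 = 1/135.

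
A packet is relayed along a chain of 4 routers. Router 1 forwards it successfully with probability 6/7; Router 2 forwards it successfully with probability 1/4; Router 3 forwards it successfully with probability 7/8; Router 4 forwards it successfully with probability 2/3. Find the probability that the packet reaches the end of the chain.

Each stage is reached only if all earlier stages succeed, so
P = 6/7 × 1/4 × 7/8 × 2/3 = 84/672 = 1/8.

1/8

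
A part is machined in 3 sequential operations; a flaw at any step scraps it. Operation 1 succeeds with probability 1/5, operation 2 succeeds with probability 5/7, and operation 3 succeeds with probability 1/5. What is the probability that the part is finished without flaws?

Each stage is reached only if all earlier stages succeed, so
P = 1/5 × 5/7 × 1/5 = 5/175 = 1/35.

1/35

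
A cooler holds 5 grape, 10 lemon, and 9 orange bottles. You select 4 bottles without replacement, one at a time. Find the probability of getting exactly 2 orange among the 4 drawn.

90/253

One ordering (orange drawn first) has probability 9/24 × 8/23 × 15/22 × 14/21 = 15120/255024 = 15/253.
There are C(4,2) = 6 such orderings, each equally likely, so P = 6 × 15/253 = 90/253.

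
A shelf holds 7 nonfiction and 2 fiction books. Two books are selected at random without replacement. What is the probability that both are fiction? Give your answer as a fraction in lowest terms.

P(all fiction) = 2/9 × 1/8 = 2/72 = 1/36.

1/36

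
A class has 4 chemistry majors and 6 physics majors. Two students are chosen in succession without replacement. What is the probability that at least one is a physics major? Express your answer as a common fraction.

13/15

P(no physics majors) = 4/10 × 3/9 = 12/90 = 2/15.
P(at least one) = 1 − 2/15 = 13/15.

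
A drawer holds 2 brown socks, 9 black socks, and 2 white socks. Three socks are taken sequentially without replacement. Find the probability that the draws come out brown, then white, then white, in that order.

1/429

Each draw changes the counts, so multiply the conditional probabilities along the sequence:
P = 2/13 × 2/12 × 1/11 = 4/1716 = 1/429.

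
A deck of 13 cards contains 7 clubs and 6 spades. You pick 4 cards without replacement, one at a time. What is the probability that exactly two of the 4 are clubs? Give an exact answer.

63/143

One ordering (clubs drawn first) has probability 7/13 × 6/12 × 6/11 × 5/10 = 1260/17160 = 21/286.
There are C(4,2) = 6 such orderings, each equally likely, so P = 6 × 21/286 = 63/143.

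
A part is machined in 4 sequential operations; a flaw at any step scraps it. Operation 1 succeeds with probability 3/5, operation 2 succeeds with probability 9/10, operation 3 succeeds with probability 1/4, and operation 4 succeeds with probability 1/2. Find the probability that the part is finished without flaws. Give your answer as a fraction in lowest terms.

Each stage is reached only if all earlier stages succeed, so
P = 3/5 × 9/10 × 1/4 × 1/2 = 27/400.

27/400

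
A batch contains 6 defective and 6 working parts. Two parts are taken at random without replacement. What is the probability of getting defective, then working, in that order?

3/11

Multiply the probability of each draw given the previous ones:
P = 6/12 × 6/11 = 36/132 = 3/11.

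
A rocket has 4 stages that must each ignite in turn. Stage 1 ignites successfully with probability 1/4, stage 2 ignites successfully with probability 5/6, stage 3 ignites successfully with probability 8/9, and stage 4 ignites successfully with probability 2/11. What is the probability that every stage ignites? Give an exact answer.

10/297

The events are sequential, so multiply the conditional probabilities:
P = 1/4 × 5/6 × 8/9 × 2/11 = 80/2376 = 10/297.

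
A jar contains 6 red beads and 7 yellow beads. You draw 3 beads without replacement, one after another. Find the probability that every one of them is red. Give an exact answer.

P(every draw is red) = 6/13 × 5/12 × 4/11 = 120/1716 = 10/143.

10/143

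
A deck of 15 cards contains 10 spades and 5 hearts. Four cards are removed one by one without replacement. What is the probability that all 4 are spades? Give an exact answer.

2/13

P = 10/15 × 9/14 × 8/13 × 7/12 = 5040/32760 = 2/13.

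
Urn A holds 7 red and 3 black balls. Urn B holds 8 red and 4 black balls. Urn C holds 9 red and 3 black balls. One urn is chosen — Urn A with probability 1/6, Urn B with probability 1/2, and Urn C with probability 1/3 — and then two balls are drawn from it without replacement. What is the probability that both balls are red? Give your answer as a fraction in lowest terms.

From Urn A: P(both red) = (7/10)(6/9) = 7/15.
From Urn B: P(both red) = (8/12)(7/11) = 14/33.
From Urn C: P(both red) = (9/12)(8/11) = 6/11.
Total probability = (1/6)(7/15) + (1/2)(14/33) + (1/3)(6/11) = 467/990.

467/990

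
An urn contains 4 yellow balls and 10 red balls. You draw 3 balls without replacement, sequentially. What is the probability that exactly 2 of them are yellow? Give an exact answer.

One ordering (yellow drawn first) has probability 4/14 × 3/13 × 10/12 = 120/2184 = 5/91.
There are C(3,2) = 3 such orderings, each equally likely, so P = 3 × 5/91 = 15/91.

15/91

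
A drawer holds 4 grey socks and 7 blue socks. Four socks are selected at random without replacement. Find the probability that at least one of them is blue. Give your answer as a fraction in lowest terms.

329/330

P(no blue) = 4/11 × 3/10 × 2/9 × 1/8 = 24/7920 = 1/330.
P(at least one) = 1 − 1/330 = 329/330.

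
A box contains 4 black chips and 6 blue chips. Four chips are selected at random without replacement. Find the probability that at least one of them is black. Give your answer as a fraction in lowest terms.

P(no black) = 6/10 × 5/9 × 4/8 × 3/7 = 360/5040 = 1/14.
P(at least one) = 1 − 1/14 = 13/14.

13/14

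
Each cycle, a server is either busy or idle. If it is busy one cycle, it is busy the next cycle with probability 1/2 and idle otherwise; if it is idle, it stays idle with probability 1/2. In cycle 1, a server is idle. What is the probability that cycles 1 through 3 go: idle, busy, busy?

1/4

Cycle 1 is given. For each transition, use the conditional probability from the current state:
P(busy | idle) = 1/2; P(busy | busy) = 1/2.
P = 1/2 × 1/2 = 1/4.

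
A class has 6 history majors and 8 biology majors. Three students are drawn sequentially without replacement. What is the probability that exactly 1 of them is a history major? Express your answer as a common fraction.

6/13

One ordering (a history major drawn first) has probability 6/14 × 8/13 × 7/12 = 336/2184 = 2/13.
There are C(3,1) = 3 such orderings, each equally likely, so P = 3 × 2/13 = 6/13.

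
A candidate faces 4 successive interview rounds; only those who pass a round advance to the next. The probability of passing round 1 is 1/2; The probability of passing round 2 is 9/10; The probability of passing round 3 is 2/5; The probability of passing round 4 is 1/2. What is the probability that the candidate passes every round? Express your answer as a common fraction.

9/100

Multiplying along the chain,
P = 1/2 × 9/10 × 2/5 × 1/2 = 18/200 = 9/100.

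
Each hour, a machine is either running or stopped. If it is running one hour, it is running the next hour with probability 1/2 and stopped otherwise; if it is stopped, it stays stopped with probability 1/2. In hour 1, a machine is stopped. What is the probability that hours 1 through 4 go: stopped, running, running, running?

1/8

Hour 1 is given. For each transition, use the conditional probability from the current state:
P(running | stopped) = 1/2; P(running | running) = 1/2; P(running | running) = 1/2.
P = 1/2 × 1/2 × 1/2 = 1/8.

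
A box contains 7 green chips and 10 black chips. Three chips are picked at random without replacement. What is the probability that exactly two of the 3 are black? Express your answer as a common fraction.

63/136

One ordering (black drawn first) has probability 10/17 × 9/16 × 7/15 = 630/4080 = 21/136.
There are C(3,2) = 3 such orderings, each equally likely, so P = 3 × 21/136 = 63/136.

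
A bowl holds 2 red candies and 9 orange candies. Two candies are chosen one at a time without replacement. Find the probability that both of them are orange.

36/55

P = 9/11 × 8/10 = 72/110 = 36/55.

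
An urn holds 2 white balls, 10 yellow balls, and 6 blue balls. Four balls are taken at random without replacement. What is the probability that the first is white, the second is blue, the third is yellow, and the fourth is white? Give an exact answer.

1/612

Multiply the probability of each draw given the previous ones:
P = 2/18 × 6/17 × 10/16 × 1/15 = 120/73440 = 1/612.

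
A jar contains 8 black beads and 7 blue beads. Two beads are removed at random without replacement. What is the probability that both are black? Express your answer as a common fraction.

4/15

P = 8/15 × 7/14 = 56/210 = 4/15.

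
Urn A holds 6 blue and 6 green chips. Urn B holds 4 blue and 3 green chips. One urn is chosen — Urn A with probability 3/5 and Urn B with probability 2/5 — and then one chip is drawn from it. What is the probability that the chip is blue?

From Urn A: P(blue) = 6/12.
From Urn B: P(blue) = 4/7.
Total probability = (3/5)(6/12) + (2/5)(4/7) = 37/70.

37/70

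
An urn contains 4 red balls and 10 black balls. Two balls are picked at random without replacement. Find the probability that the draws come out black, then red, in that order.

Each draw changes the counts, so multiply the conditional probabilities along the sequence:
P = 10/14 × 4/13 = 40/182 = 20/91.

20/91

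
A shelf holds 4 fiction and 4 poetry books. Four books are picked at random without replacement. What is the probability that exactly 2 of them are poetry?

18/35

One ordering (poetry drawn first) has probability 4/8 × 3/7 × 4/6 × 3/5 = 144/1680 = 3/35.
There are C(4,2) = 6 such orderings, each equally likely, so P = 6 × 3/35 = 18/35.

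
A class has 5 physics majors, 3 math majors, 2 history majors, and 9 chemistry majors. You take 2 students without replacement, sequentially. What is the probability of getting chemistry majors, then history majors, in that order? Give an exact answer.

Chain rule:
P = 9/19 × 2/18 = 18/342 = 1/19.

1/19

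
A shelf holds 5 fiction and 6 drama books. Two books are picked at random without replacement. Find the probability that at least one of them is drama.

9/11

P(no drama) = 5/11 × 4/10 = 20/110 = 2/11.
P(at least one) = 1 − 2/11 = 9/11.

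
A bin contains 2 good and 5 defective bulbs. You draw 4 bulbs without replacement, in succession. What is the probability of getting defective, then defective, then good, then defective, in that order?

Chain rule:
P = 5/7 × 4/6 × 2/5 × 3/4 = 120/840 = 1/7.

1/7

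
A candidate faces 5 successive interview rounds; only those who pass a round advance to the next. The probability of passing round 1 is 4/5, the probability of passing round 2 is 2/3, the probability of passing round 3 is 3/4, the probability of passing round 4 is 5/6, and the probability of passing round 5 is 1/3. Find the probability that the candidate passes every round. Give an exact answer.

Each stage is reached only if all earlier stages succeed, so
P = 4/5 × 2/3 × 3/4 × 5/6 × 1/3 = 120/1080 = 1/9.

1/9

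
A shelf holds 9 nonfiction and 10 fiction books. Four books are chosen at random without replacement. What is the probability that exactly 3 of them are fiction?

90/323

One ordering (fiction drawn first) has probability 10/19 × 9/18 × 8/17 × 9/16 = 6480/93024 = 45/646.
There are C(4,3) = 4 such orderings, each equally likely, so P = 4 × 45/646 = 90/323.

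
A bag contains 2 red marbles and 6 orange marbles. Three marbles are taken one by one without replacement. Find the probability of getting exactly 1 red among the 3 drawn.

15/28

One ordering (red drawn first) has probability 2/8 × 6/7 × 5/6 = 60/336 = 5/28.
There are C(3,1) = 3 such orderings, each equally likely, so P = 3 × 5/28 = 15/28.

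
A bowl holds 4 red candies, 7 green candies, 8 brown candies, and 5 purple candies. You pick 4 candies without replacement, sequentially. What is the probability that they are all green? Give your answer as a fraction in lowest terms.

5/1518

P(all green) = 7/24 × 6/23 × 5/22 × 4/21 = 840/255024 = 5/1518.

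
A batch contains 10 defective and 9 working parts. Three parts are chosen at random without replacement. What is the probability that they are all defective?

40/323

P(every draw is defective) = 10/19 × 9/18 × 8/17 = 720/5814 = 40/323.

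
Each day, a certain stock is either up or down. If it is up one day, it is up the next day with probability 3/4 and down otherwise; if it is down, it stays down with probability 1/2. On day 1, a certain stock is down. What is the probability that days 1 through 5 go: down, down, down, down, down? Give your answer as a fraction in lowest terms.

Day 1 is given. For each transition, use the conditional probability from the current state:
P(down | down) = 1/2; P(down | down) = 1/2; P(down | down) = 1/2; P(down | down) = 1/2.
P = 1/2 × 1/2 × 1/2 × 1/2 = 1/16.

1/16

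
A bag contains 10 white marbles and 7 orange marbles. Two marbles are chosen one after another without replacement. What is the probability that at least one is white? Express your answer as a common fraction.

115/136

P(no white) = 7/17 × 6/16 = 42/272 = 21/136.
P(at least one) = 1 − 21/136 = 115/136.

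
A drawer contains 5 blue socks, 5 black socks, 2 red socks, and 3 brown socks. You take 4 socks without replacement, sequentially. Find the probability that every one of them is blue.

P = 5/15 × 4/14 × 3/13 × 2/12 = 120/32760 = 1/273.

1/273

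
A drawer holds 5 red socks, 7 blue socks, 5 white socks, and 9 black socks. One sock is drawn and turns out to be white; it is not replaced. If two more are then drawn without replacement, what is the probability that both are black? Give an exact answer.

With the first sock removed, 9 black remain out of 25.
P = 9/25 × 8/24 = 72/600 = 3/25.

3/25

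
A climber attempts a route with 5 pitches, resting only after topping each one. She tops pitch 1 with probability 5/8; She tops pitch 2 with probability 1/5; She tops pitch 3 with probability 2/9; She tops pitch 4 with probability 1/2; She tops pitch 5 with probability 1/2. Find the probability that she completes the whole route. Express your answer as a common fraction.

1/144

The events are sequential, so multiply the conditional probabilities:
P = 5/8 × 1/5 × 2/9 × 1/2 × 1/2 = 10/1440 = 1/144.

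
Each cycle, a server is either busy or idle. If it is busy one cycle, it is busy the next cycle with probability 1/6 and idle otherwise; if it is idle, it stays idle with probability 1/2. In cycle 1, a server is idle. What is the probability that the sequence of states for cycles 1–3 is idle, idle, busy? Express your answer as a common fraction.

Cycle 1 is given. For each transition, use the conditional probability from the current state:
P(idle | idle) = 1/2; P(busy | idle) = 1/2.
P = 1/2 × 1/2 = 1/4.

1/4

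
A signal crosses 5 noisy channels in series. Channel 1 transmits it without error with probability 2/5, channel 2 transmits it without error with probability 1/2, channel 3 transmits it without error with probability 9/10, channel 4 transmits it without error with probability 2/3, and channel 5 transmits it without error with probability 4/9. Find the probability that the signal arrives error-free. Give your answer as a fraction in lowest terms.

4/75

Each stage is reached only if all earlier stages succeed, so
P = 2/5 × 1/2 × 9/10 × 2/3 × 4/9 = 144/2700 = 4/75.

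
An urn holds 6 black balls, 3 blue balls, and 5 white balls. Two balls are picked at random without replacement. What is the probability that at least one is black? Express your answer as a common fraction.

P(no black) = 8/14 × 7/13 = 56/182 = 4/13.
P(at least one) = 1 − 4/13 = 9/13.

9/13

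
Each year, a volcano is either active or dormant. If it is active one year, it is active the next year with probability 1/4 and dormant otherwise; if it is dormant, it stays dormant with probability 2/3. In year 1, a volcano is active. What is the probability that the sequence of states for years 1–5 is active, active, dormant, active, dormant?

Year 1 is given. For each transition, use the conditional probability from the current state:
P(active | active) = 1/4; P(dormant | active) = 3/4; P(active | dormant) = 1/3; P(dormant | active) = 3/4.
P = 1/4 × 3/4 × 1/3 × 3/4 = 9/192 = 3/64.

3/64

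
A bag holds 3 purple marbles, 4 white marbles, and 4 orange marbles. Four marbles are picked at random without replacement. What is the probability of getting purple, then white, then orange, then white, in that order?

1/55

Each draw changes the counts, so multiply the conditional probabilities along the sequence:
P = 3/11 × 4/10 × 4/9 × 3/8 = 144/7920 = 1/55.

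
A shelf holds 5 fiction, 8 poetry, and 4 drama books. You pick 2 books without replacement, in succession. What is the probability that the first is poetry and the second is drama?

2/17

Multiply the probability of each draw given the previous ones:
P = 8/17 × 4/16 = 32/272 = 2/17.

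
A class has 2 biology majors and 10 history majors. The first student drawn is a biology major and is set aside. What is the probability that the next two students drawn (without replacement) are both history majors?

9/11

With the first student removed, 10 history majors remain out of 11.
P = 10/11 × 9/10 = 90/110 = 9/11.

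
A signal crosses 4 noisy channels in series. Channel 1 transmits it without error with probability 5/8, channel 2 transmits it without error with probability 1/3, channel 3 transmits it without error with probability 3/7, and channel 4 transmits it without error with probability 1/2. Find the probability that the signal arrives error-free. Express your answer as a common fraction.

Each stage is reached only if all earlier stages succeed, so
P = 5/8 × 1/3 × 3/7 × 1/2 = 15/336 = 5/112.

5/112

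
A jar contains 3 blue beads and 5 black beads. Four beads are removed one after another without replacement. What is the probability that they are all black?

P = 5/8 × 4/7 × 3/6 × 2/5 = 120/1680 = 1/14.

1/14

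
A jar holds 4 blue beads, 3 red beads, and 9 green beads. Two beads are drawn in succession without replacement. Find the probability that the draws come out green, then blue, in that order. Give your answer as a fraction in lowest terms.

Chain rule:
P = 9/16 × 4/15 = 36/240 = 3/20.

3/20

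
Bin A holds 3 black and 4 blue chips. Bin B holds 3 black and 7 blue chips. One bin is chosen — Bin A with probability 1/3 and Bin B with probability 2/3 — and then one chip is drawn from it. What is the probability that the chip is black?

12/35

From Bin A: P(black) = 3/7.
From Bin B: P(black) = 3/10.
Total probability = (1/3)(3/7) + (2/3)(3/10) = 12/35.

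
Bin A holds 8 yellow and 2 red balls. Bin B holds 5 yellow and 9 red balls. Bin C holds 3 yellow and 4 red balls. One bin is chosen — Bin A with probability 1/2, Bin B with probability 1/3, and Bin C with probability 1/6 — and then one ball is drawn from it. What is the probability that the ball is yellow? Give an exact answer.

62/105

From Bin A: P(yellow) = 8/10.
From Bin B: P(yellow) = 5/14.
From Bin C: P(yellow) = 3/7.
Total probability = (1/2)(8/10) + (1/3)(5/14) + (1/6)(3/7) = 62/105.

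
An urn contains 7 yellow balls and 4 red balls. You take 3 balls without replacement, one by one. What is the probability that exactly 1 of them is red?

28/55

One ordering (red drawn first) has probability 4/11 × 7/10 × 6/9 = 168/990 = 28/165.
There are C(3,1) = 3 such orderings, each equally likely, so P = 3 × 28/165 = 28/55.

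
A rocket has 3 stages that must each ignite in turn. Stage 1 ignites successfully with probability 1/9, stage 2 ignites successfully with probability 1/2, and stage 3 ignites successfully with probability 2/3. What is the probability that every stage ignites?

Multiplying along the chain,
P = 1/9 × 1/2 × 2/3 = 2/54 = 1/27.

1/27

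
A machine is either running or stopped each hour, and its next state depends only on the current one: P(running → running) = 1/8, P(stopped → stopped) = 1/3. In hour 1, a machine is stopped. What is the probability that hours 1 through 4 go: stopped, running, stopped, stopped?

7/36

Hour 1 is given. For each transition, use the conditional probability from the current state:
P(running | stopped) = 2/3; P(stopped | running) = 7/8; P(stopped | stopped) = 1/3.
P = 2/3 × 7/8 × 1/3 = 14/72 = 7/36.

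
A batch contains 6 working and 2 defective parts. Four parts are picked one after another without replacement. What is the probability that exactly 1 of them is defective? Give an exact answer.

4/7

One ordering (defective drawn first) has probability 2/8 × 6/7 × 5/6 × 4/5 = 240/1680 = 1/7.
There are C(4,1) = 4 such orderings, each equally likely, so P = 4 × 1/7 = 4/7.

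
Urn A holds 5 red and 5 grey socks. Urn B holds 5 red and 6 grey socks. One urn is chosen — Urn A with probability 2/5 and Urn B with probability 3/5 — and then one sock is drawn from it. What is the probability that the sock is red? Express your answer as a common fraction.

26/55

From Urn A: P(red) = 5/10.
From Urn B: P(red) = 5/11.
Total probability = (2/5)(5/10) + (3/5)(5/11) = 26/55.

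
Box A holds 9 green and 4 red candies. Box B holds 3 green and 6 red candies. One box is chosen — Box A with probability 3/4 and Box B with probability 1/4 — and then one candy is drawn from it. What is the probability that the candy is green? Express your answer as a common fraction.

From Box A: P(green) = 9/13.
From Box B: P(green) = 3/9.
Total probability = (3/4)(9/13) + (1/4)(3/9) = 47/78.

47/78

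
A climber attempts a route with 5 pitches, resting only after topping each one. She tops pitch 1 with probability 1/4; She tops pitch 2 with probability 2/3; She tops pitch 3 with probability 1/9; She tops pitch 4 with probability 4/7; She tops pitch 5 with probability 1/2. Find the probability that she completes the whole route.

1/189

The events are sequential, so multiply the conditional probabilities:
P = 1/4 × 2/3 × 1/9 × 4/7 × 1/2 = 8/1512 = 1/189.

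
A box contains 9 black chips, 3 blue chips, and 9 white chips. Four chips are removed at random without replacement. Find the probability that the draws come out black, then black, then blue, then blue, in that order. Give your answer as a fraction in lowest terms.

Chain rule:
P = 9/21 × 8/20 × 3/19 × 2/18 = 432/143640 = 2/665.

2/665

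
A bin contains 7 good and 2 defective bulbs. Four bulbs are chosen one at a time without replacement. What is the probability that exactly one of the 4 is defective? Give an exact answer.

5/9

One ordering (defective drawn first) has probability 2/9 × 7/8 × 6/7 × 5/6 = 420/3024 = 5/36.
There are C(4,1) = 4 such orderings, each equally likely, so P = 4 × 5/36 = 5/9.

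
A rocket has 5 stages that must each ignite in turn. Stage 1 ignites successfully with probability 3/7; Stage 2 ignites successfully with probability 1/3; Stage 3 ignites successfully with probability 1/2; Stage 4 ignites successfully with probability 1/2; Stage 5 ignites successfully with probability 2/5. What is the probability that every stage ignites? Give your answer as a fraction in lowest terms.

1/70

Multiplying along the chain,
P = 3/7 × 1/3 × 1/2 × 1/2 × 2/5 = 6/420 = 1/70.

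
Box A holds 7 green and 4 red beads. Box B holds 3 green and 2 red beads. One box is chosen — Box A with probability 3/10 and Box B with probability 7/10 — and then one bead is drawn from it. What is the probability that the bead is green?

168/275

From Box A: P(green) = 7/11.
From Box B: P(green) = 3/5.
Total probability = (3/10)(7/11) + (7/10)(3/5) = 168/275.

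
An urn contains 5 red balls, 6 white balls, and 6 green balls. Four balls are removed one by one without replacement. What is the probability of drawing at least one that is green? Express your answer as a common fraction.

P(no green) = 11/17 × 10/16 × 9/15 × 8/14 = 7920/57120 = 33/238.
P(at least one) = 1 − 33/238 = 205/238.

205/238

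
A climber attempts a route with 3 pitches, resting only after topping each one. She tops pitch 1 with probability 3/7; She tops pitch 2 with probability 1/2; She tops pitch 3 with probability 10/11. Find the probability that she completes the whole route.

The events are sequential, so multiply the conditional probabilities:
P = 3/7 × 1/2 × 10/11 = 30/154 = 15/77.

15/77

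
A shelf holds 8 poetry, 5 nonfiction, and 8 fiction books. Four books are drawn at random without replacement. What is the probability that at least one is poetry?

P(no poetry) = 13/21 × 12/20 × 11/19 × 10/18 = 17160/143640 = 143/1197.
P(at least one) = 1 − 143/1197 = 1054/1197.

1054/1197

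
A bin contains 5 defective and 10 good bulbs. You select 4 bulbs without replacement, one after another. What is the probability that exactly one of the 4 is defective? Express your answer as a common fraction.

One ordering (defective drawn first) has probability 5/15 × 10/14 × 9/13 × 8/12 = 3600/32760 = 10/91.
There are C(4,1) = 4 such orderings, each equally likely, so P = 4 × 10/91 = 40/91.

40/91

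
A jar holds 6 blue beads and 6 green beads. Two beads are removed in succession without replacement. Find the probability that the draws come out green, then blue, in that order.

3/11

Each draw changes the counts, so multiply the conditional probabilities along the sequence:
P = 6/12 × 6/11 = 36/132 = 3/11.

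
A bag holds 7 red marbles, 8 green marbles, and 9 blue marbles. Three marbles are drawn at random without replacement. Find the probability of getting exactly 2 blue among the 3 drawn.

135/506

One ordering (blue drawn first) has probability 9/24 × 8/23 × 15/22 = 1080/12144 = 45/506.
There are C(3,2) = 3 such orderings, each equally likely, so P = 3 × 45/506 = 135/506.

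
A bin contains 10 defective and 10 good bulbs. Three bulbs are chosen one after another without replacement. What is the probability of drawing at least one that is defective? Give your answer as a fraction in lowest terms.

17/19

P(no defective) = 10/20 × 9/19 × 8/18 = 720/6840 = 2/19.
P(at least one) = 1 − 2/19 = 17/19.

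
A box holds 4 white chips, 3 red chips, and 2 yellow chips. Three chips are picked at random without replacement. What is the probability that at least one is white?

37/42

P(no white) = 5/9 × 4/8 × 3/7 = 60/504 = 5/42.
P(at least one) = 1 − 5/42 = 37/42.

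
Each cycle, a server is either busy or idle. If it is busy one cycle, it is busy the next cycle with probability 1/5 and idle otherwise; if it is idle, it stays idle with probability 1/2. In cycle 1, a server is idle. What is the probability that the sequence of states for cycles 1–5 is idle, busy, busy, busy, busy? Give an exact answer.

Cycle 1 is given. For each transition, use the conditional probability from the current state:
P(busy | idle) = 1/2; P(busy | busy) = 1/5; P(busy | busy) = 1/5; P(busy | busy) = 1/5.
P = 1/2 × 1/5 × 1/5 × 1/5 = 1/250.

1/250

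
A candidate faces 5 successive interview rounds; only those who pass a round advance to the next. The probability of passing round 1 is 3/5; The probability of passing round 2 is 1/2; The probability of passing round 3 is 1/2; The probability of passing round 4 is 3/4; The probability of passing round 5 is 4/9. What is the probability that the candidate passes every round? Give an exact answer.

1/20

Multiplying along the chain,
P = 3/5 × 1/2 × 1/2 × 3/4 × 4/9 = 36/720 = 1/20.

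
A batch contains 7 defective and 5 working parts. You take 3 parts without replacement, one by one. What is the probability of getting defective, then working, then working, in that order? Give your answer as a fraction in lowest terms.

7/66

Chain rule:
P = 7/12 × 5/11 × 4/10 = 140/1320 = 7/66.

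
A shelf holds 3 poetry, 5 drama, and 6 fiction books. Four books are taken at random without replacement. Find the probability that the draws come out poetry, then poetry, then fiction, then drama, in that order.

15/2002

Chain rule:
P = 3/14 × 2/13 × 6/12 × 5/11 = 180/24024 = 15/2002.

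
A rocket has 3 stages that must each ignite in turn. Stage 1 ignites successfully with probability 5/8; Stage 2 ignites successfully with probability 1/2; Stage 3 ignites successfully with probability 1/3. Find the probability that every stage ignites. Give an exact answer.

5/48

The events are sequential, so multiply the conditional probabilities:
P = 5/8 × 1/2 × 1/3 = 5/48.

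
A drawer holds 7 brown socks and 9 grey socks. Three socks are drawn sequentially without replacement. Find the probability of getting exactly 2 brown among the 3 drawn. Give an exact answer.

One ordering (brown drawn first) has probability 7/16 × 6/15 × 9/14 = 378/3360 = 9/80.
There are C(3,2) = 3 such orderings, each equally likely, so P = 3 × 9/80 = 27/80.

27/80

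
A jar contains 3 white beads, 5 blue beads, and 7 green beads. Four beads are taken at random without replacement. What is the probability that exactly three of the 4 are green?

8/39

One ordering (green drawn first) has probability 7/15 × 6/14 × 5/13 × 8/12 = 1680/32760 = 2/39.
There are C(4,3) = 4 such orderings, each equally likely, so P = 4 × 2/39 = 8/39.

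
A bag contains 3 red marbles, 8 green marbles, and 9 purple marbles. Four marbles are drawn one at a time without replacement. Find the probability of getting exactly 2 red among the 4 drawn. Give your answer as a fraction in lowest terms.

One ordering (red drawn first) has probability 3/20 × 2/19 × 17/18 × 16/17 = 1632/116280 = 4/285.
There are C(4,2) = 6 such orderings, each equally likely, so P = 6 × 4/285 = 8/95.

8/95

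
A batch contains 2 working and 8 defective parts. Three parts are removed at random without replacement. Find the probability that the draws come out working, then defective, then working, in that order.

1/45

Multiply the probability of each draw given the previous ones:
P = 2/10 × 8/9 × 1/8 = 16/720 = 1/45.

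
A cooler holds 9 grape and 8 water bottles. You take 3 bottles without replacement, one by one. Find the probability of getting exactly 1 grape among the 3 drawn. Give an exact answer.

One ordering (grape drawn first) has probability 9/17 × 8/16 × 7/15 = 504/4080 = 21/170.
There are C(3,1) = 3 such orderings, each equally likely, so P = 3 × 21/170 = 63/170.

63/170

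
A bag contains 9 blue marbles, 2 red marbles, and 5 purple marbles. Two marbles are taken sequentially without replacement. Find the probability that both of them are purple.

P = 5/16 × 4/15 = 20/240 = 1/12.

1/12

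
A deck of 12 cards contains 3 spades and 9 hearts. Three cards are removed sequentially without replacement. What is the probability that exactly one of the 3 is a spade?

27/55

One ordering (a spade drawn first) has probability 3/12 × 9/11 × 8/10 = 216/1320 = 9/55.
There are C(3,1) = 3 such orderings, each equally likely, so P = 3 × 9/55 = 27/55.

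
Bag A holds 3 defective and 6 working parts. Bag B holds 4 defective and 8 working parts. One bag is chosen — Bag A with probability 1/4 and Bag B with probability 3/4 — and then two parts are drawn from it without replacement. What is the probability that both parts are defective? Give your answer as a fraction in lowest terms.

47/528

From Bag A: P(both defective) = (3/9)(2/8) = 1/12.
From Bag B: P(both defective) = (4/12)(3/11) = 1/11.
Total probability = (1/4)(1/12) + (3/4)(1/11) = 47/528.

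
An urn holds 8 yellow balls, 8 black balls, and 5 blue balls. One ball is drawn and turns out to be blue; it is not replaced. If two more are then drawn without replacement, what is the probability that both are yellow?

After the first draw, 8 of the remaining 20 balls are yellow.
P = 8/20 × 7/19 = 56/380 = 14/95.

14/95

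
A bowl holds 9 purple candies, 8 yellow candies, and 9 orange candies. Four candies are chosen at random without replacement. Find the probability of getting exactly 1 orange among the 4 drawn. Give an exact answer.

One ordering (orange drawn first) has probability 9/26 × 17/25 × 16/24 × 15/23 = 36720/358800 = 153/1495.
There are C(4,1) = 4 such orderings, each equally likely, so P = 4 × 153/1495 = 612/1495.

612/1495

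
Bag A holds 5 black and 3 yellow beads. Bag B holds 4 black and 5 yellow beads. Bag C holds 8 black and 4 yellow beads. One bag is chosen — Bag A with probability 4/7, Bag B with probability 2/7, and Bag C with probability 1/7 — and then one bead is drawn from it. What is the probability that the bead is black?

73/126

From Bag A: P(black) = 5/8.
From Bag B: P(black) = 4/9.
From Bag C: P(black) = 8/12.
Total probability = (4/7)(5/8) + (2/7)(4/9) + (1/7)(8/12) = 73/126.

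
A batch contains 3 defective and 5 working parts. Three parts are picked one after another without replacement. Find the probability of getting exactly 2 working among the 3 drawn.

One ordering (working drawn first) has probability 5/8 × 4/7 × 3/6 = 60/336 = 5/28.
There are C(3,2) = 3 such orderings, each equally likely, so P = 3 × 5/28 = 15/28.

15/28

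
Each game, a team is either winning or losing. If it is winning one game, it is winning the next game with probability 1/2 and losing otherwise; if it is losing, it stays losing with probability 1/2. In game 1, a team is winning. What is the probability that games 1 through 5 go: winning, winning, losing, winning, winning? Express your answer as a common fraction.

Game 1 is given. For each transition, use the conditional probability from the current state:
P(winning | winning) = 1/2; P(losing | winning) = 1/2; P(winning | losing) = 1/2; P(winning | winning) = 1/2.
P = 1/2 × 1/2 × 1/2 × 1/2 = 1/16.

1/16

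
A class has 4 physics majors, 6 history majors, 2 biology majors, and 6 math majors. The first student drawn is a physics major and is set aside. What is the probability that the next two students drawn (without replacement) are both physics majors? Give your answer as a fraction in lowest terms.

3/136

With the first student removed, 3 physics majors remain out of 17.
P = 3/17 × 2/16 = 6/272 = 3/136.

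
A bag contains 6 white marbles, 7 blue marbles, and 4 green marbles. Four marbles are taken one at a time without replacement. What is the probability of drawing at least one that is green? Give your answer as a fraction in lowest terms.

P(no green) = 13/17 × 12/16 × 11/15 × 10/14 = 17160/57120 = 143/476.
P(at least one) = 1 − 143/476 = 333/476.

333/476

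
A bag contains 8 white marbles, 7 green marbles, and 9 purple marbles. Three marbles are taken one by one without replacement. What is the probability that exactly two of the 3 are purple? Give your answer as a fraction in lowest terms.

135/506

One ordering (purple drawn first) has probability 9/24 × 8/23 × 15/22 = 1080/12144 = 45/506.
There are C(3,2) = 3 such orderings, each equally likely, so P = 3 × 45/506 = 135/506.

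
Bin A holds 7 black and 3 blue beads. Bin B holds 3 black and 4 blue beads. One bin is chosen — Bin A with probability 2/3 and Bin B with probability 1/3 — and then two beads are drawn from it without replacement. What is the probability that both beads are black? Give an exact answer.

From Bin A: P(both black) = (7/10)(6/9) = 7/15.
From Bin B: P(both black) = (3/7)(2/6) = 1/7.
Total probability = (2/3)(7/15) + (1/3)(1/7) = 113/315.

113/315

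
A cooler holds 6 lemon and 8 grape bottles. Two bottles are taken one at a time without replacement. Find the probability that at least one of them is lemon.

P(no lemon) = 8/14 × 7/13 = 56/182 = 4/13.
P(at least one) = 1 − 4/13 = 9/13.

9/13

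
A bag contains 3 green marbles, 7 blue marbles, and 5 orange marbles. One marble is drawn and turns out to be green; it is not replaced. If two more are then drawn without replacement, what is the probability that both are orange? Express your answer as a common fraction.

After the first draw, 5 of the remaining 14 marbles are orange.
P = 5/14 × 4/13 = 20/182 = 10/91.

10/91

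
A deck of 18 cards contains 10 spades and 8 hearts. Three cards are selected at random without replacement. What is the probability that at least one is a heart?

P(no hearts) = 10/18 × 9/17 × 8/16 = 720/4896 = 5/34.
P(at least one) = 1 − 5/34 = 29/34.

29/34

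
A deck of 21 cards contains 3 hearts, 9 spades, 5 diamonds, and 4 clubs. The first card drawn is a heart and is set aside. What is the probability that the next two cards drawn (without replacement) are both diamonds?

After the first draw, 5 of the remaining 20 cards are diamonds.
P = 5/20 × 4/19 = 20/380 = 1/19.

1/19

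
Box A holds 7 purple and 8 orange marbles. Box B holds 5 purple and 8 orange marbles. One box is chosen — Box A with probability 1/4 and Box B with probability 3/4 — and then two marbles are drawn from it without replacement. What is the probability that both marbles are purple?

From Box A: P(both purple) = (7/15)(6/14) = 1/5.
From Box B: P(both purple) = (5/13)(4/12) = 5/39.
Total probability = (1/4)(1/5) + (3/4)(5/39) = 19/130.

19/130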